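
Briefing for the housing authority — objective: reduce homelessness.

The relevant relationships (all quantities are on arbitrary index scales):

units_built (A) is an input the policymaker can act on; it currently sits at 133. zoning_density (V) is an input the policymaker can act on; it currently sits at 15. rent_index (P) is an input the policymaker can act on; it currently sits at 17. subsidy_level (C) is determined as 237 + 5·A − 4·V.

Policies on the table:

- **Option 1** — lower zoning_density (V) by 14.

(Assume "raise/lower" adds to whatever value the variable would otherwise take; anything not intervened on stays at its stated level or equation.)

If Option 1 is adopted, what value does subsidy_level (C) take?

Option 1 (V − 14):
  A = 133
  V = 15 − 14 = 1
  C = 237 + 5·133 − 4·1 = 898

898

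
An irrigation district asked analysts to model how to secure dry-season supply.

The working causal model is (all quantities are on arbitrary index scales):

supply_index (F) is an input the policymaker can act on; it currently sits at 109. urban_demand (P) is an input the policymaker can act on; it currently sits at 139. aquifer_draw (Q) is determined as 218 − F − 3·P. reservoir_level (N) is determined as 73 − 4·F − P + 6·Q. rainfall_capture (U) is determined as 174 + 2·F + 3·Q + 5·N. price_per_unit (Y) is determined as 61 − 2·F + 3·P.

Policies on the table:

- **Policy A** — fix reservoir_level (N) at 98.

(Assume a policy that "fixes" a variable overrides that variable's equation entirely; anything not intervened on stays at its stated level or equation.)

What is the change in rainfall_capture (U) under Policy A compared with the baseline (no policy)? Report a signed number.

12240

Baseline:
  F = 109
  P = 139
  Q = 218 − 109 − 3·139 = -308
  N = 73 − 4·109 − 139 + 6·(-308) = -2350
  U = 174 + 2·109 + 3·(-308) + 5·(-2350) = -12282
Policy A (N := 98):
  F = 109
  P = 139
  Q = 218 − 109 − 3·139 = -308
  N = 98
  U = 174 + 2·109 + 3·(-308) + 5·98 = -42
Change in U: -42 − (-12282) = 12240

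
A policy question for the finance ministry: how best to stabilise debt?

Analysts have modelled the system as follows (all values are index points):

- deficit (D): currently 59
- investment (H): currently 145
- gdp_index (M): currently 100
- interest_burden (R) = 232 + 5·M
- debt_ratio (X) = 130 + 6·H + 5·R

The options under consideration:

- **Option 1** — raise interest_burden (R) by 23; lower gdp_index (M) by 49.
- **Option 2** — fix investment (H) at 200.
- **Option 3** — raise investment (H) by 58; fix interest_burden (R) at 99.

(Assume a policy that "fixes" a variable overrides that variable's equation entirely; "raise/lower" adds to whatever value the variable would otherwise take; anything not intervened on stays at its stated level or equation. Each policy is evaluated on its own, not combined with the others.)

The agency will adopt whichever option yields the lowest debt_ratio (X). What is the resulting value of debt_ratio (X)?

1843

Option 1 (R + 23, M − 49):
  H = 145
  M = 100 − 49 = 51
  R = 232 + 5·51 (+23 from intervention) = 510
  X = 130 + 6·145 + 5·510 = 3550
Option 2 (H := 200):
  H = 200
  M = 100
  R = 232 + 5·100 = 732
  X = 130 + 6·200 + 5·732 = 4990
Option 3 (H + 58, R := 99):
  H = 145 + 58 = 203
  M = 100
  R = 99
  X = 130 + 6·203 + 5·99 = 1843
Comparing — Option 1: X=3550, Option 2: X=4990, Option 3: X=1843. Lowest is 1843 (Option 3).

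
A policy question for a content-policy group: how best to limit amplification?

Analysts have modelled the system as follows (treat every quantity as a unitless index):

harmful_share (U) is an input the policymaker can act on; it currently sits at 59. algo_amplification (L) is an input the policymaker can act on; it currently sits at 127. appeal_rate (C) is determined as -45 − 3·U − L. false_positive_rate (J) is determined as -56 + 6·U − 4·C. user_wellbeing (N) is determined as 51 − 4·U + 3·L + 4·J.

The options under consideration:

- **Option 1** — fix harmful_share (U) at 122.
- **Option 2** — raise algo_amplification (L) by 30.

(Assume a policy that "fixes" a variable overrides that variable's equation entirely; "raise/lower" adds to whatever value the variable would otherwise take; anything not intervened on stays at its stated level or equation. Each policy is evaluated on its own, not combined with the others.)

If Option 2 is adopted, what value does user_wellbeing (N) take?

Option 2 (L + 30):
  U = 59
  L = 127 + 30 = 157
  C = -45 − 3·59 − 157 = -379
  J = -56 + 6·59 − 4·(-379) = 1814
  N = 51 − 4·59 + 3·157 + 4·1814 = 7542

7542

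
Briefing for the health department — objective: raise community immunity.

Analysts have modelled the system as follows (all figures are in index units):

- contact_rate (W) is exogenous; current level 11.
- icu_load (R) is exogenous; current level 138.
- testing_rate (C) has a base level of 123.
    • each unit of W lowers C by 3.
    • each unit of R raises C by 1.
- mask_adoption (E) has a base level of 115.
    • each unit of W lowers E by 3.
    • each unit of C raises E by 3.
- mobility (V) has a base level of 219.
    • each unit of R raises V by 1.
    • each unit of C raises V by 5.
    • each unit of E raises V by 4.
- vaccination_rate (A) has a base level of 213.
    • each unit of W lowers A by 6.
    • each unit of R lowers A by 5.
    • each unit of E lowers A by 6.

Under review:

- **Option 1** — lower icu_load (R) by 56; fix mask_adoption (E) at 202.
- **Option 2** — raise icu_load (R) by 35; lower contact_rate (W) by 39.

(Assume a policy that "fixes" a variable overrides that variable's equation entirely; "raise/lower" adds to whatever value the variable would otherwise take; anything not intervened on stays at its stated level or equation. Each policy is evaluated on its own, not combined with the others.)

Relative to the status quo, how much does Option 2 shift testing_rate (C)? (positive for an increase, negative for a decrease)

Baseline:
  W = 11
  R = 138
  C = 123 − 3·11 + 138 = 228
Option 2 (R + 35, W − 39):
  W = 11 − 39 = -28
  R = 138 + 35 = 173
  C = 123 − 3·(-28) + 173 = 380
Change in C: 380 − 228 = 152

152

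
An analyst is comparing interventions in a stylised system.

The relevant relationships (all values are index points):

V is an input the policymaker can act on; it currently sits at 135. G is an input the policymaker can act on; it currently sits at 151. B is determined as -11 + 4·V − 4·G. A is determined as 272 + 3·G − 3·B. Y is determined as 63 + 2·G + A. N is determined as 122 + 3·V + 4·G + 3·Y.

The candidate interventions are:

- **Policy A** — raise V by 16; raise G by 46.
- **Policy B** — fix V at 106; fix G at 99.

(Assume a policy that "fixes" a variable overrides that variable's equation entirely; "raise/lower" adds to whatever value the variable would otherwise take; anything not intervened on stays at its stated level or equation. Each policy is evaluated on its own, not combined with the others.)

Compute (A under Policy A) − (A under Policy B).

Policy A (V + 16, G + 46):
  V = 135 + 16 = 151
  G = 151 + 46 = 197
  B = -11 + 4·151 − 4·197 = -195
  A = 272 + 3·197 − 3·(-195) = 1448
Policy B (V := 106, G := 99):
  V = 106
  G = 99
  B = -11 + 4·106 − 4·99 = 17
  A = 272 + 3·99 − 3·17 = 518
A: 1448 − 518 = 930

930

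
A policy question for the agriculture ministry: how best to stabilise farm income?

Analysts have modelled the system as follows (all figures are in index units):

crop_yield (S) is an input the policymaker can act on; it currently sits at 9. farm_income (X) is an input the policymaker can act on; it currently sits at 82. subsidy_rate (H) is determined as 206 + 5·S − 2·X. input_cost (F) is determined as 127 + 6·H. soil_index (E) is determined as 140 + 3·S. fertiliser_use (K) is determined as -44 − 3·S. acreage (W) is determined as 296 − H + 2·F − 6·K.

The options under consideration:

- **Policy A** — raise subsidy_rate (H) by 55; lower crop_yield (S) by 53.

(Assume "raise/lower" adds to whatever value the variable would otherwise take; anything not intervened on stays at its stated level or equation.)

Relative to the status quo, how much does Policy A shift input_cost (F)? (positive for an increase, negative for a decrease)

Baseline:
  S = 9
  X = 82
  H = 206 + 5·9 − 2·82 = 87
  F = 127 + 6·87 = 649
Policy A (H + 55, S − 53):
  S = 9 − 53 = -44
  X = 82
  H = 206 + 5·(-44) − 2·82 (+55 from intervention) = -123
  F = 127 + 6·(-123) = -611
Change in F: -611 − 649 = -1260

-1260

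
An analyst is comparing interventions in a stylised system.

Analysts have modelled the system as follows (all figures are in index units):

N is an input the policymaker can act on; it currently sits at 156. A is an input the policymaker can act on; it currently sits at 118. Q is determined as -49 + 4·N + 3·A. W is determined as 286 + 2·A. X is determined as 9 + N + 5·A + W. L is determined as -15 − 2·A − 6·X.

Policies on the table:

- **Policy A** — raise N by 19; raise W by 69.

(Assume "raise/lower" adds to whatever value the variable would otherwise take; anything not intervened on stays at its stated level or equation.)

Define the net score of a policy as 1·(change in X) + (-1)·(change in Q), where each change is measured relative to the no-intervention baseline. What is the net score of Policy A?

Baseline:
  N = 156
  A = 118
  Q = -49 + 4·156 + 3·118 = 929
  W = 286 + 2·118 = 522
  X = 9 + 156 + 5·118 + 522 = 1277
Policy A (N + 19, W + 69):
  N = 156 + 19 = 175
  A = 118
  Q = -49 + 4·175 + 3·118 = 1005
  W = 286 + 2·118 (+69 from intervention) = 591
  X = 9 + 175 + 5·118 + 591 = 1365
ΔX = 1365 − 1277 = 88; ΔQ = 1005 − 929 = 76
Score = 1·88 + (-1)·76 = 12

12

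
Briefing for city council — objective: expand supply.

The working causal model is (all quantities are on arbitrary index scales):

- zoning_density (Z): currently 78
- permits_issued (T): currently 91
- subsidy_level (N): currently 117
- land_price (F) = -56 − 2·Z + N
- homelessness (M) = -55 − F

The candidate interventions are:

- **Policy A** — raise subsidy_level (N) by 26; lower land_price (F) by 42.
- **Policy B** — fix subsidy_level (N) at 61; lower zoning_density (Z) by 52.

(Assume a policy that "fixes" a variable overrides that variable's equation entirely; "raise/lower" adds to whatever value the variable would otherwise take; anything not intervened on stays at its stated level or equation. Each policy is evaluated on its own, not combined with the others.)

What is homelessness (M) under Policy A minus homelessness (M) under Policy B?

64

Policy A (N + 26, F − 42):
  Z = 78
  N = 117 + 26 = 143
  F = -56 − 2·78 + 143 (−42 from intervention) = -111
  M = -55 − (-111) = 56
Policy B (N := 61, Z − 52):
  Z = 78 − 52 = 26
  N = 61
  F = -56 − 2·26 + 61 = -47
  M = -55 − (-47) = -8
M: 56 − (-8) = 64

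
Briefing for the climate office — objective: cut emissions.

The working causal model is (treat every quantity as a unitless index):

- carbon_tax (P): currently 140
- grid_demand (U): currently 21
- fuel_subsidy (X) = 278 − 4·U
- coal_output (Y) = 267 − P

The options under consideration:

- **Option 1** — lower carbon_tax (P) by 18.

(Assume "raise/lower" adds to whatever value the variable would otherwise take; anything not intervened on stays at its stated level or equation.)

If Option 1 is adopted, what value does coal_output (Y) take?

Option 1 (P − 18):
  P = 140 − 18 = 122
  Y = 267 − 122 = 145

145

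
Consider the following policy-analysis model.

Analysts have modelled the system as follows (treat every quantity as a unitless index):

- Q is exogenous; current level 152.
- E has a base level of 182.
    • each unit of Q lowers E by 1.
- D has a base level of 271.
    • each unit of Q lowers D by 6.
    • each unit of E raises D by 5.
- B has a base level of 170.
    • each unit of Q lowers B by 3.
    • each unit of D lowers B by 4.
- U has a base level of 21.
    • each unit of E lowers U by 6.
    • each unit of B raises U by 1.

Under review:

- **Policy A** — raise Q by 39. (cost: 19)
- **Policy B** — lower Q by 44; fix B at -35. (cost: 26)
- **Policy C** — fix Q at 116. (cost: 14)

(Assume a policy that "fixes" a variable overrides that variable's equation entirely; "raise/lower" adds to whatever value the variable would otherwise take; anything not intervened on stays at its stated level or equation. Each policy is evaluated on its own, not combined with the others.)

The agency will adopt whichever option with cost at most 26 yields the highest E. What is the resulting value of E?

74

Policy A (Q + 39):
  Q = 152 + 39 = 191
  E = 182 − 191 = -9
Policy B (Q − 44, B := -35):
  Q = 152 − 44 = 108
  E = 182 − 108 = 74
Policy C (Q := 116):
  Q = 116
  E = 182 − 116 = 66
Comparing — Policy A: E=-9, Policy B: E=74, Policy C: E=66. Highest is 74 (Policy B).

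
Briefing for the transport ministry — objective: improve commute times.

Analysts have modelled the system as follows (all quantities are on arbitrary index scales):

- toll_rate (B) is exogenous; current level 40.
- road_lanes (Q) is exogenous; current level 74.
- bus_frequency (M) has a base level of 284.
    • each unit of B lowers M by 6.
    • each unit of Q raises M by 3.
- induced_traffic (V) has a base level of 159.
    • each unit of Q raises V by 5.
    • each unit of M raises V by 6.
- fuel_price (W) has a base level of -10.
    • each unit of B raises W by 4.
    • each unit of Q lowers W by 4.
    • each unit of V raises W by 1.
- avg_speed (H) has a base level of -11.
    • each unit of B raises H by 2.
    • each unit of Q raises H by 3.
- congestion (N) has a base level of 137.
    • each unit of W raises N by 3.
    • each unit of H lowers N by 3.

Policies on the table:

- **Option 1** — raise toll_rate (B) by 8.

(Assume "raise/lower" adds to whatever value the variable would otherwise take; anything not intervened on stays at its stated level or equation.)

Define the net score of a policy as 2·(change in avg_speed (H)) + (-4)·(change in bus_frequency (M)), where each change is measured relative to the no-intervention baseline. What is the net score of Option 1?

Baseline:
  B = 40
  Q = 74
  M = 284 − 6·40 + 3·74 = 266
  H = -11 + 2·40 + 3·74 = 291
Option 1 (B + 8):
  B = 40 + 8 = 48
  Q = 74
  M = 284 − 6·48 + 3·74 = 218
  H = -11 + 2·48 + 3·74 = 307
ΔH = 307 − 291 = 16; ΔM = 218 − 266 = -48
Score = 2·16 + (-4)·(-48) = 224

224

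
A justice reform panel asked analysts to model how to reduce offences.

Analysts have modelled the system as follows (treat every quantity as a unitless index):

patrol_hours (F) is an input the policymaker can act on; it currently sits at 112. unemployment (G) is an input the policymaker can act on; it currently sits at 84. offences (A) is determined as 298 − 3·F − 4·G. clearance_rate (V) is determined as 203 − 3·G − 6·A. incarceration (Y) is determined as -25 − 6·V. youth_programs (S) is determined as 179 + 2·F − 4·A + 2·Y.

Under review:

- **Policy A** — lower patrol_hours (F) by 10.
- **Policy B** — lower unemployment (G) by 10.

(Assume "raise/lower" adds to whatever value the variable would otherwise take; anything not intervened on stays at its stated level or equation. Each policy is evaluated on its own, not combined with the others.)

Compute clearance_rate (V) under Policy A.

Policy A (F − 10):
  F = 112 − 10 = 102
  G = 84
  A = 298 − 3·102 − 4·84 = -344
  V = 203 − 3·84 − 6·(-344) = 2015

2015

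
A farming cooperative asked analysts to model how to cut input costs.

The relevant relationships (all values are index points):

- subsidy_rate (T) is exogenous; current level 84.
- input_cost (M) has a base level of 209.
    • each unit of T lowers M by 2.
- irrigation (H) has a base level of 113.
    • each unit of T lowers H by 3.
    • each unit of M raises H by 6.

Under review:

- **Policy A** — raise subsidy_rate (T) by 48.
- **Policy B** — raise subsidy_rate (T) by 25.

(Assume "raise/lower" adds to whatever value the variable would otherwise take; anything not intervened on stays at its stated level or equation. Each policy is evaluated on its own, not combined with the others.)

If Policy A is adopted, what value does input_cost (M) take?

Policy A (T + 48):
  T = 84 + 48 = 132
  M = 209 − 2·132 = -55

-55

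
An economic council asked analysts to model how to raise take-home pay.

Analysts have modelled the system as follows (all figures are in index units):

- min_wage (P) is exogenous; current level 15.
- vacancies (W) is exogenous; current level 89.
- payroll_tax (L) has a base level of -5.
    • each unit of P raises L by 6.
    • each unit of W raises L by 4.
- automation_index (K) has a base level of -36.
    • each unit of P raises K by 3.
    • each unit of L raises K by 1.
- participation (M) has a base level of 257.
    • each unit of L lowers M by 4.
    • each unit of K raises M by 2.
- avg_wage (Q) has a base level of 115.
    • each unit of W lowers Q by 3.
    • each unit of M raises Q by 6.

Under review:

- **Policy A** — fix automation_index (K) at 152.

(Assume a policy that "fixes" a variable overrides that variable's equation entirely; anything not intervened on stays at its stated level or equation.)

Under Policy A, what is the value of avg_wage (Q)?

Policy A (K := 152):
  P = 15
  W = 89
  L = -5 + 6·15 + 4·89 = 441
  K = 152
  M = 257 − 4·441 + 2·152 = -1203
  Q = 115 − 3·89 + 6·(-1203) = -7370

-7370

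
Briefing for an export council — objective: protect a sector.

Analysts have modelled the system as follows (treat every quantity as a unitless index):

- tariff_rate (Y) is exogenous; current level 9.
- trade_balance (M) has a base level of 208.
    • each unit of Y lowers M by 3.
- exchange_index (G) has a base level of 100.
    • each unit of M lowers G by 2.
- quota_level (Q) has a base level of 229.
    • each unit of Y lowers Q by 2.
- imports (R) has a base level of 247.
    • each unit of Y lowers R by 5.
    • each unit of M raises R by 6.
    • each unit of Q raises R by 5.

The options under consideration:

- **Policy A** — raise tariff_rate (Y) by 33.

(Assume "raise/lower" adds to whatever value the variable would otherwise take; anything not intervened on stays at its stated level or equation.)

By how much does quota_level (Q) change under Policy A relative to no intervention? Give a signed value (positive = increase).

Baseline:
  Y = 9
  Q = 229 − 2·9 = 211
Policy A (Y + 33):
  Y = 9 + 33 = 42
  Q = 229 − 2·42 = 145
Change in Q: 145 − 211 = -66

-66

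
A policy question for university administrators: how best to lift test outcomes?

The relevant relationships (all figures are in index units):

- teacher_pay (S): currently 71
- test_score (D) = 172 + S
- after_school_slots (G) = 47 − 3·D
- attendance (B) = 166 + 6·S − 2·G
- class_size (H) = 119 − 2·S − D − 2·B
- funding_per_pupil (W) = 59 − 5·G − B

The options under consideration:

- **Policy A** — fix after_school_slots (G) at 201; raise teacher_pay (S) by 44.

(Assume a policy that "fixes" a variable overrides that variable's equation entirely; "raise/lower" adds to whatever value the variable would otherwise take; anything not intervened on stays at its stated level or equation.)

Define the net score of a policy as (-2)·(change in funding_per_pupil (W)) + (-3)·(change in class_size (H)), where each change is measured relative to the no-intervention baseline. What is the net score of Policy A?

-2790

Baseline:
  S = 71
  D = 172 + 71 = 243
  G = 47 − 3·243 = -682
  B = 166 + 6·71 − 2·(-682) = 1956
  H = 119 − 2·71 − 243 − 2·1956 = -4178
  W = 59 − 5·(-682) − 1956 = 1513
Policy A (G := 201, S + 44):
  S = 71 + 44 = 115
  D = 172 + 115 = 287
  G = 201
  B = 166 + 6·115 − 2·201 = 454
  H = 119 − 2·115 − 287 − 2·454 = -1306
  W = 59 − 5·201 − 454 = -1400
ΔW = -1400 − 1513 = -2913; ΔH = -1306 − (-4178) = 2872
Score = (-2)·(-2913) + (-3)·2872 = -2790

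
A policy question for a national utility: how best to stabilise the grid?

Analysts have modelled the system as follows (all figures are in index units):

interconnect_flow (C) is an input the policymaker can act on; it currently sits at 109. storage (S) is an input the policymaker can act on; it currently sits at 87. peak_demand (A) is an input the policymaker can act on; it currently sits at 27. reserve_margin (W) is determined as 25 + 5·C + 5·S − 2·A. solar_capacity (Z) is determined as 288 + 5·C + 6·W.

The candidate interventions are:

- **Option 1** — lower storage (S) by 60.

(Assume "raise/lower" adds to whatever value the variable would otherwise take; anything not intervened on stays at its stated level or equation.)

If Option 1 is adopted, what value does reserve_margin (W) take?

651

Option 1 (S − 60):
  C = 109
  S = 87 − 60 = 27
  A = 27
  W = 25 + 5·109 + 5·27 − 2·27 = 651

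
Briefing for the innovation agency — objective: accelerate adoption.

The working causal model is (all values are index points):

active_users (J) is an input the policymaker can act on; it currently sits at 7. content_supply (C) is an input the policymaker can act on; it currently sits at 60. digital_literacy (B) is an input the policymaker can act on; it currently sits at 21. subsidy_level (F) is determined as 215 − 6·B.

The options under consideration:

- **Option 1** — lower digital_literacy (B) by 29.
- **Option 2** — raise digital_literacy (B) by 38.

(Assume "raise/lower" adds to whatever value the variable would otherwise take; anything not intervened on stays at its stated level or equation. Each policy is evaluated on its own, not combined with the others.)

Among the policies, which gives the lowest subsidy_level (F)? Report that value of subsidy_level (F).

-139

Option 1 (B − 29):
  B = 21 − 29 = -8
  F = 215 − 6·(-8) = 263
Option 2 (B + 38):
  B = 21 + 38 = 59
  F = 215 − 6·59 = -139
Comparing — Option 1: F=263, Option 2: F=-139. Lowest is -139 (Option 2).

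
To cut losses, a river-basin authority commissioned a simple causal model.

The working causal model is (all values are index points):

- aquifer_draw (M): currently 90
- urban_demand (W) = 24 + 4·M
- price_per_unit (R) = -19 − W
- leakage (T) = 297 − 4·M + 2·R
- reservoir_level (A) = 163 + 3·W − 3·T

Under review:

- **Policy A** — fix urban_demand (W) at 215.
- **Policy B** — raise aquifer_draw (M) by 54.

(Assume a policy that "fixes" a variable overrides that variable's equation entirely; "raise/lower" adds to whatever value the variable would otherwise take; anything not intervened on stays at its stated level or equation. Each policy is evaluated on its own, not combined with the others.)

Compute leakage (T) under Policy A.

Policy A (W := 215):
  M = 90
  W = 215
  R = -19 − 215 = -234
  T = 297 − 4·90 + 2·(-234) = -531

-531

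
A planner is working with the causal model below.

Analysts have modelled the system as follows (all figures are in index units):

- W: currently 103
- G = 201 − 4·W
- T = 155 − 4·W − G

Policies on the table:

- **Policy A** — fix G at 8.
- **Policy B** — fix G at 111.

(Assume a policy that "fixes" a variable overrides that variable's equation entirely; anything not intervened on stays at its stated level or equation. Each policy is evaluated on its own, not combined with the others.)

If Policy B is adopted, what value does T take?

Policy B (G := 111):
  W = 103
  G = 111
  T = 155 − 4·103 − 111 = -368

-368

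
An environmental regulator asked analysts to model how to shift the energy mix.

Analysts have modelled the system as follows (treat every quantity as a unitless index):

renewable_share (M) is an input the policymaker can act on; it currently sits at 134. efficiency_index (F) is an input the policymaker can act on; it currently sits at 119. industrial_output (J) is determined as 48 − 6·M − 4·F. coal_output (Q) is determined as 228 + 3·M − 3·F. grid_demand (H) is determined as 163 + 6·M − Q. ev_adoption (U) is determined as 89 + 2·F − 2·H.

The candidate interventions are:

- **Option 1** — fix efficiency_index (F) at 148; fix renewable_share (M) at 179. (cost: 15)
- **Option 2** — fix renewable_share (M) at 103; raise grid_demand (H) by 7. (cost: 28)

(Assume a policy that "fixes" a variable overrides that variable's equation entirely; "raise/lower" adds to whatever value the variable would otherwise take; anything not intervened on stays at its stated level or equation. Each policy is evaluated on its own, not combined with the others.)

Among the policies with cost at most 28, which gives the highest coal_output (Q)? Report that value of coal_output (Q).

Option 1 (F := 148, M := 179):
  M = 179
  F = 148
  Q = 228 + 3·179 − 3·148 = 321
Option 2 (M := 103, H + 7):
  M = 103
  F = 119
  Q = 228 + 3·103 − 3·119 = 180
Comparing — Option 1: Q=321, Option 2: Q=180. Highest is 321 (Option 1).

321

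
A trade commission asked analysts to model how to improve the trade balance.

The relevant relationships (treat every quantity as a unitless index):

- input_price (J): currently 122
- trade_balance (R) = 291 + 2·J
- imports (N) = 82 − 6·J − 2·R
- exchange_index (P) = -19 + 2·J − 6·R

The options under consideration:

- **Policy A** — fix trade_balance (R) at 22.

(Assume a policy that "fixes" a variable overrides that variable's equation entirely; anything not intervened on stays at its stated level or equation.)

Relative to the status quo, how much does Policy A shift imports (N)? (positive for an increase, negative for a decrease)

Baseline:
  J = 122
  R = 291 + 2·122 = 535
  N = 82 − 6·122 − 2·535 = -1720
Policy A (R := 22):
  J = 122
  R = 22
  N = 82 − 6·122 − 2·22 = -694
Change in N: -694 − (-1720) = 1026

1026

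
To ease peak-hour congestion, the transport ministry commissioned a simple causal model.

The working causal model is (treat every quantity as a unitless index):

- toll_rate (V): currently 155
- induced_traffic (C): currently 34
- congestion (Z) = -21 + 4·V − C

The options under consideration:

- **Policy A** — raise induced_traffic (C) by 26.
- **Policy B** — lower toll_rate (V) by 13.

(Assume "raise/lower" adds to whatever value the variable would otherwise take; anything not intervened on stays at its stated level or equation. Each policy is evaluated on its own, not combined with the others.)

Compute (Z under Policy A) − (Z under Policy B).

26

Policy A (C + 26):
  V = 155
  C = 34 + 26 = 60
  Z = -21 + 4·155 − 60 = 539
Policy B (V − 13):
  V = 155 − 13 = 142
  C = 34
  Z = -21 + 4·142 − 34 = 513
Z: 539 − 513 = 26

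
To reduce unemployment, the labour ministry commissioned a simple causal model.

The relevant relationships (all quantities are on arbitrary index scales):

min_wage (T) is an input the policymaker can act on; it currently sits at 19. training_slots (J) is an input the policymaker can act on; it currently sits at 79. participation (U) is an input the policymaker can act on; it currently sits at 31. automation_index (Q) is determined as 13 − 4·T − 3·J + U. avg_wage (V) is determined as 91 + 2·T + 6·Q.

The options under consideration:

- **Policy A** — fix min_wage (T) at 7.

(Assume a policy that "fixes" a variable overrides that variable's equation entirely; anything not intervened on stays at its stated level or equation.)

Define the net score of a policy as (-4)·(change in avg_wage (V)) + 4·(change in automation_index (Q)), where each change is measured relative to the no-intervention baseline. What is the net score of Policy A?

Baseline:
  T = 19
  J = 79
  U = 31
  Q = 13 − 4·19 − 3·79 + 31 = -269
  V = 91 + 2·19 + 6·(-269) = -1485
Policy A (T := 7):
  T = 7
  J = 79
  U = 31
  Q = 13 − 4·7 − 3·79 + 31 = -221
  V = 91 + 2·7 + 6·(-221) = -1221
ΔV = -1221 − (-1485) = 264; ΔQ = -221 − (-269) = 48
Score = (-4)·264 + 4·48 = -864

-864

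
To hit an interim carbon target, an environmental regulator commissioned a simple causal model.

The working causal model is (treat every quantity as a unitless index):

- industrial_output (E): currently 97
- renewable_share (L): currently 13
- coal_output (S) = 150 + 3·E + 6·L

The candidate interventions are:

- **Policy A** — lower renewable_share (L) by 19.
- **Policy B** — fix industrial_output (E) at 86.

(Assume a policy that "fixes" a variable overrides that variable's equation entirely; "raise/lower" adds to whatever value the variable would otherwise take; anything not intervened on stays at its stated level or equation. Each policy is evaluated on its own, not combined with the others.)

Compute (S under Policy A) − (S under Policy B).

Policy A (L − 19):
  E = 97
  L = 13 − 19 = -6
  S = 150 + 3·97 + 6·(-6) = 405
Policy B (E := 86):
  E = 86
  L = 13
  S = 150 + 3·86 + 6·13 = 486
S: 405 − 486 = -81

-81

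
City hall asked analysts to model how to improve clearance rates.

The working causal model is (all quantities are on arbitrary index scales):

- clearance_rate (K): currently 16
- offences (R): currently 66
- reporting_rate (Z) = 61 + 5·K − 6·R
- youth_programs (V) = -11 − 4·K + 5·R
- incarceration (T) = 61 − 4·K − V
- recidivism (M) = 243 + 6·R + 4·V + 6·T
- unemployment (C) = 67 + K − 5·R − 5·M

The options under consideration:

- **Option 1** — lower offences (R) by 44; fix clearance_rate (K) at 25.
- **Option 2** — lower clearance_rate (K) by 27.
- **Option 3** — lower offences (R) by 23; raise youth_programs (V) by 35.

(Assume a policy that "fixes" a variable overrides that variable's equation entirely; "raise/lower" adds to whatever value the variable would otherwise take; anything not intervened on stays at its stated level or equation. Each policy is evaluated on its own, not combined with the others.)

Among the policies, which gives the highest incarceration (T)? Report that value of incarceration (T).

-38

Option 1 (R − 44, K := 25):
  K = 25
  R = 66 − 44 = 22
  V = -11 − 4·25 + 5·22 = -1
  T = 61 − 4·25 − (-1) = -38
Option 2 (K − 27):
  K = 16 − 27 = -11
  R = 66
  V = -11 − 4·(-11) + 5·66 = 363
  T = 61 − 4·(-11) − 363 = -258
Option 3 (R − 23, V + 35):
  K = 16
  R = 66 − 23 = 43
  V = -11 − 4·16 + 5·43 (+35 from intervention) = 175
  T = 61 − 4·16 − 175 = -178
Comparing — Option 1: T=-38, Option 2: T=-258, Option 3: T=-178. Highest is -38 (Option 1).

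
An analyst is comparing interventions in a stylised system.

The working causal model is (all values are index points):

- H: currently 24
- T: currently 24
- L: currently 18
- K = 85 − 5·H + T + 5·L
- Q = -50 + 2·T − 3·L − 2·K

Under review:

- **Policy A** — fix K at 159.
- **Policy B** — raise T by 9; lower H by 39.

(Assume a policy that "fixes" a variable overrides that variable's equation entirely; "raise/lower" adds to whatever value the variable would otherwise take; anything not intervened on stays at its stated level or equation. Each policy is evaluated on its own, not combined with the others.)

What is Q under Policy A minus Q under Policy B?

230

Policy A (K := 159):
  H = 24
  T = 24
  L = 18
  K = 159
  Q = -50 + 2·24 − 3·18 − 2·159 = -374
Policy B (T + 9, H − 39):
  H = 24 − 39 = -15
  T = 24 + 9 = 33
  L = 18
  K = 85 − 5·(-15) + 33 + 5·18 = 283
  Q = -50 + 2·33 − 3·18 − 2·283 = -604
Q: -374 − (-604) = 230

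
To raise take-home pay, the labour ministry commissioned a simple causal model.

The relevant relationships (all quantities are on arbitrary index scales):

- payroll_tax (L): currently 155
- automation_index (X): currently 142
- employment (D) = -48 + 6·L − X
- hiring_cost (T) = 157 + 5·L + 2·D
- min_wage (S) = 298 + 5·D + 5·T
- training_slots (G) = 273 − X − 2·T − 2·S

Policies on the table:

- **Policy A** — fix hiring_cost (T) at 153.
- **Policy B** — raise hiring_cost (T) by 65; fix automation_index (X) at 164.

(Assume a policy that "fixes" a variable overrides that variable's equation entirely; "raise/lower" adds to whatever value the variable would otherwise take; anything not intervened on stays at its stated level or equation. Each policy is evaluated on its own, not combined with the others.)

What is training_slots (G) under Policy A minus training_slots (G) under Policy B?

Policy A (T := 153):
  L = 155
  X = 142
  D = -48 + 6·155 − 142 = 740
  T = 153
  S = 298 + 5·740 + 5·153 = 4763
  G = 273 − 142 − 2·153 − 2·4763 = -9701
Policy B (T + 65, X := 164):
  L = 155
  X = 164
  D = -48 + 6·155 − 164 = 718
  T = 157 + 5·155 + 2·718 (+65 from intervention) = 2433
  S = 298 + 5·718 + 5·2433 = 16053
  G = 273 − 164 − 2·2433 − 2·16053 = -36863
G: -9701 − (-36863) = 27162

27162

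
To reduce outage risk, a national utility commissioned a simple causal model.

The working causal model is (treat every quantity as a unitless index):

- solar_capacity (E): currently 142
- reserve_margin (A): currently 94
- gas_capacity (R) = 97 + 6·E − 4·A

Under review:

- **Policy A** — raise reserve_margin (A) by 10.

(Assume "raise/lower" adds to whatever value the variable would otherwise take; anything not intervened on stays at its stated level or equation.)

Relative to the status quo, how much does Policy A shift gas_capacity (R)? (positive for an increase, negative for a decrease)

-40

Baseline:
  E = 142
  A = 94
  R = 97 + 6·142 − 4·94 = 573
Policy A (A + 10):
  E = 142
  A = 94 + 10 = 104
  R = 97 + 6·142 − 4·104 = 533
Change in R: 533 − 573 = -40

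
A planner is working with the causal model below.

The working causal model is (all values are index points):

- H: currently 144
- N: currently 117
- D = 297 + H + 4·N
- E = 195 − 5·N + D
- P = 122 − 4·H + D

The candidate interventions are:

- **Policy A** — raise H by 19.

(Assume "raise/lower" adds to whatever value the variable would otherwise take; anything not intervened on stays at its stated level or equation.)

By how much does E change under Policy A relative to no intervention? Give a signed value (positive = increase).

Baseline:
  H = 144
  N = 117
  D = 297 + 144 + 4·117 = 909
  E = 195 − 5·117 + 909 = 519
Policy A (H + 19):
  H = 144 + 19 = 163
  N = 117
  D = 297 + 163 + 4·117 = 928
  E = 195 − 5·117 + 928 = 538
Change in E: 538 − 519 = 19

19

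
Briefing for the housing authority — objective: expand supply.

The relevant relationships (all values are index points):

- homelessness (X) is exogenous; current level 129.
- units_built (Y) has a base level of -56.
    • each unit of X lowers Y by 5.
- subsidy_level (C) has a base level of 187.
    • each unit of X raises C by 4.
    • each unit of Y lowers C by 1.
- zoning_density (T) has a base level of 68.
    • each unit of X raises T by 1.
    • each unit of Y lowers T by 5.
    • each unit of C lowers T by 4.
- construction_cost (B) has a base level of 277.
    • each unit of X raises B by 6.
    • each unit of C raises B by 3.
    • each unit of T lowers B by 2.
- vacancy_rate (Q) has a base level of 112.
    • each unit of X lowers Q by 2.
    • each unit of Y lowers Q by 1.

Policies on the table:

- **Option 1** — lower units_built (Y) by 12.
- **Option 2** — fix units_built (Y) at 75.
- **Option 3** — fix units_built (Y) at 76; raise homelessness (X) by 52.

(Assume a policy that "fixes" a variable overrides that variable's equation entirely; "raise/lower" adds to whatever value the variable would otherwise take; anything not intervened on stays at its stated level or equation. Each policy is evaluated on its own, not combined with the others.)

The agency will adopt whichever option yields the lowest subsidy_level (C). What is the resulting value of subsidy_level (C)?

Option 1 (Y − 12):
  X = 129
  Y = -56 − 5·129 (−12 from intervention) = -713
  C = 187 + 4·129 − (-713) = 1416
Option 2 (Y := 75):
  X = 129
  Y = 75
  C = 187 + 4·129 − 75 = 628
Option 3 (Y := 76, X + 52):
  X = 129 + 52 = 181
  Y = 76
  C = 187 + 4·181 − 76 = 835
Comparing — Option 1: C=1416, Option 2: C=628, Option 3: C=835. Lowest is 628 (Option 2).

628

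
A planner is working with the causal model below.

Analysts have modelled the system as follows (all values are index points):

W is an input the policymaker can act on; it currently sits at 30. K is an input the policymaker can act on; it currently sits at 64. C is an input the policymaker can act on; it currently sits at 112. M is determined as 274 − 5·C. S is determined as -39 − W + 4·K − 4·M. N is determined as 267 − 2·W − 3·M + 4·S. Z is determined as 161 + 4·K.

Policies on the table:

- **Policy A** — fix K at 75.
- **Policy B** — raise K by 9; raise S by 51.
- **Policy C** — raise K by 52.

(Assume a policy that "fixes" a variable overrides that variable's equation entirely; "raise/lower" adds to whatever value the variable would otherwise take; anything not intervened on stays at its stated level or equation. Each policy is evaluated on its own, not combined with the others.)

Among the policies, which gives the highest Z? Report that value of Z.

Policy A (K := 75):
  K = 75
  Z = 161 + 4·75 = 461
Policy B (K + 9, S + 51):
  K = 64 + 9 = 73
  Z = 161 + 4·73 = 453
Policy C (K + 52):
  K = 64 + 52 = 116
  Z = 161 + 4·116 = 625
Comparing — Policy A: Z=461, Policy B: Z=453, Policy C: Z=625. Highest is 625 (Policy C).

625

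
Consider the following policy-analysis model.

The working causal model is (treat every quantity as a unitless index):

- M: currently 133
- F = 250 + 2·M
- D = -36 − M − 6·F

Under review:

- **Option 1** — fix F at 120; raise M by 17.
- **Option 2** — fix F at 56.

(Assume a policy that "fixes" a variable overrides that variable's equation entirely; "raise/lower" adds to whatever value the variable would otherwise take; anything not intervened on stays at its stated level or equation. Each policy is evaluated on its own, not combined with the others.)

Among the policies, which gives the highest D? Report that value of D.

-505

Option 1 (F := 120, M + 17):
  M = 133 + 17 = 150
  F = 120
  D = -36 − 150 − 6·120 = -906
Option 2 (F := 56):
  M = 133
  F = 56
  D = -36 − 133 − 6·56 = -505
Comparing — Option 1: D=-906, Option 2: D=-505. Highest is -505 (Option 2).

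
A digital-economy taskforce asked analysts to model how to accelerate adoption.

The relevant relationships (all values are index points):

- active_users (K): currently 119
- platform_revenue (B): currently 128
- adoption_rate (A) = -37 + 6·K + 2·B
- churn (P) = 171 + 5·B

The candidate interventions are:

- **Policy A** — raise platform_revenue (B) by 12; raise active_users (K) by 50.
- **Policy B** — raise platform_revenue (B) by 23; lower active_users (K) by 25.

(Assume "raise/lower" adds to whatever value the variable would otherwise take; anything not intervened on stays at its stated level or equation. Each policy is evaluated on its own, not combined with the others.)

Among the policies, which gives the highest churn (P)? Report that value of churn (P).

Policy A (B + 12, K + 50):
  B = 128 + 12 = 140
  P = 171 + 5·140 = 871
Policy B (B + 23, K − 25):
  B = 128 + 23 = 151
  P = 171 + 5·151 = 926
Comparing — Policy A: P=871, Policy B: P=926. Highest is 926 (Policy B).

926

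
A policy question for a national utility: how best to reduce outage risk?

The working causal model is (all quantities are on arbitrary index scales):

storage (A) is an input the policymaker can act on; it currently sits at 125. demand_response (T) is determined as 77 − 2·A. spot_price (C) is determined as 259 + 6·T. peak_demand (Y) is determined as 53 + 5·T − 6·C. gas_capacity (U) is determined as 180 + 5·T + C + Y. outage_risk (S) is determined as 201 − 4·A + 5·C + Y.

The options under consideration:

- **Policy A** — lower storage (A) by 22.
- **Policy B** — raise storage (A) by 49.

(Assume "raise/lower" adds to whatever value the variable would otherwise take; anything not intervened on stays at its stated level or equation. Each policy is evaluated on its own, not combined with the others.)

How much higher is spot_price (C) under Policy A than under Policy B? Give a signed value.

852

Policy A (A − 22):
  A = 125 − 22 = 103
  T = 77 − 2·103 = -129
  C = 259 + 6·(-129) = -515
Policy B (A + 49):
  A = 125 + 49 = 174
  T = 77 − 2·174 = -271
  C = 259 + 6·(-271) = -1367
C: -515 − (-1367) = 852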